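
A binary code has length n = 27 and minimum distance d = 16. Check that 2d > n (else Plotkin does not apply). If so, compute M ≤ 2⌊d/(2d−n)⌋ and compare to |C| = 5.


Plotkin bound M ≤ 6; given |C| = 5 ≤ bound (satisfied).

Check applicability: 2d = 32, n = 27.
2d − n = 5 > 0, so Plotkin applies.
Compute d/(2d−n) = 16/5 ≈ 3.2000.
⌊d/(2d−n)⌋ = 3.
Plotkin bound: M ≤ 2·3 = 6.
Given |C| = 5, check: satisfied.
This |C| is below the Plotkin bound.


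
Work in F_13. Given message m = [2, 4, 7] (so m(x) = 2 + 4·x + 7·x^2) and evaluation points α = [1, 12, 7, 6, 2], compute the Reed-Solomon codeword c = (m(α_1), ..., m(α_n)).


c = [0, 5, 9, 5, 12]

Message polynomial: m(x) = 2 + 4·x + 7·x^2 (mod 13).
For each evaluation point α_i, compute m(α_i) mod 13:
  α_1 = 1: Horner steps 7 → 11 → 0, so m(1) = 0.
  α_2 = 12: Horner steps 7 → 10 → 5, so m(12) = 5.
  α_3 = 7: Horner steps 7 → 1 → 9, so m(7) = 9.
  α_4 = 6: Horner steps 7 → 7 → 5, so m(6) = 5.
  α_5 = 2: Horner steps 7 → 5 → 12, so m(2) = 12.
Codeword c = [0, 5, 9, 5, 12] ∈ F_13^5.


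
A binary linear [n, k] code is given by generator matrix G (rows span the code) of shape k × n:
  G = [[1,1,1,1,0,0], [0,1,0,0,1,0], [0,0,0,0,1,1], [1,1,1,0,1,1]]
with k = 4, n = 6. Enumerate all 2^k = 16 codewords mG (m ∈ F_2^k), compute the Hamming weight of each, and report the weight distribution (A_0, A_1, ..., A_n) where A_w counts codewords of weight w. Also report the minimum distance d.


Weight distribution: A_0 = 1, A_1 = 1, A_2 = 3, A_3 = 6, A_4 = 3, A_5 = 1, A_6 = 1. Minimum distance d = 1.

Enumerate all 2^4 = 16 messages m ∈ F_2^4.
For each, compute codeword c = mG in F_2^6, then tally its weight.
  m = 0000 → c = 000000, weight = 0.
  m = 1000 → c = 111100, weight = 4.
  m = 0100 → c = 010010, weight = 2.
  m = 1100 → c = 101110, weight = 4.
  m = 0010 → c = 000011, weight = 2.
  m = 1010 → c = 111111, weight = 6.
  m = 0110 → c = 010001, weight = 2.
  m = 1110 → c = 101101, weight = 4.
  m = 0001 → c = 111011, weight = 5.
  m = 1001 → c = 000111, weight = 3.
  m = 0101 → c = 101001, weight = 3.
  m = 1101 → c = 010101, weight = 3.
  m = 0011 → c = 111000, weight = 3.
  m = 1011 → c = 000100, weight = 1.
  m = 0111 → c = 101010, weight = 3.
  m = 1111 → c = 010110, weight = 3.
Tally weights:
  weight 0: 1 codewords.
  weight 1: 1 codewords.
  weight 2: 3 codewords.
  weight 3: 6 codewords.
  weight 4: 3 codewords.
  weight 5: 1 codewords.
  weight 6: 1 codewords.
Minimum distance d = smallest w > 0 with A_w > 0 = 1.
Sanity: Σ A_w = 16 = 2^4 = 16 ✓.


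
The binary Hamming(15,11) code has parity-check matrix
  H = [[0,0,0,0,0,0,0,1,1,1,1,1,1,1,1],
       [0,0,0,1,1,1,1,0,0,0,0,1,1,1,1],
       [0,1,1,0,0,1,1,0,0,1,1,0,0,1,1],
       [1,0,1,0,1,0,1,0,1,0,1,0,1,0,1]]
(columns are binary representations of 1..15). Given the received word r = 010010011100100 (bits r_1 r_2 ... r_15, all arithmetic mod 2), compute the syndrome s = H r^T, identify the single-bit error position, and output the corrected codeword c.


s = (0, 0, 0, 1)^T, error position = 1, corrected codeword c = 110010011100100

Compute s = H r^T mod 2 one row at a time:
  s_1 = 1 + 1 + 1 + 0 + 0 + 1 + 0 + 0 = 4 ≡ 0 (mod 2).
  s_2 = 0 + 1 + 0 + 0 + 0 + 1 + 0 + 0 = 2 ≡ 0 (mod 2).
  s_3 = 1 + 0 + 0 + 0 + 1 + 0 + 0 + 0 = 2 ≡ 0 (mod 2).
  s_4 = 0 + 0 + 1 + 0 + 1 + 0 + 1 + 0 = 3 ≡ 1 (mod 2).
s = (0, 0, 0, 1)^T — this equals column 1 of H (binary 0001), so error is at position 1.
Correct: flip bit 1 of r = 010010011100100 to get c = 110010011100100.


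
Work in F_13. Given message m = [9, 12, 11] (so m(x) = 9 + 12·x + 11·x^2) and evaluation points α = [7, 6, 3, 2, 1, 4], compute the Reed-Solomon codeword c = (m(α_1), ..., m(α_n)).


c = [8, 9, 1, 12, 6, 12]

Message polynomial: m(x) = 9 + 12·x + 11·x^2 (mod 13).
For each evaluation point α_i, compute m(α_i) mod 13:
  α_1 = 7: Horner steps 11 → 11 → 8, so m(7) = 8.
  α_2 = 6: Horner steps 11 → 0 → 9, so m(6) = 9.
  α_3 = 3: Horner steps 11 → 6 → 1, so m(3) = 1.
  α_4 = 2: Horner steps 11 → 8 → 12, so m(2) = 12.
  α_5 = 1: Horner steps 11 → 10 → 6, so m(1) = 6.
  α_6 = 4: Horner steps 11 → 4 → 12, so m(4) = 12.
Codeword c = [8, 9, 1, 12, 6, 12] ∈ F_13^6.


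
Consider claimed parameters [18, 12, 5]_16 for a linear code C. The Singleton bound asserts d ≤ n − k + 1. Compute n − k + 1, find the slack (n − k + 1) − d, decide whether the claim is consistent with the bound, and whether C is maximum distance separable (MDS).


Singleton RHS = n − k + 1 = 7, slack = 2, bound satisfied, not MDS.

Singleton bound: d ≤ n − k + 1.
Here n = 18, k = 12, so n − k + 1 = 7.
Given d = 5, check d ≤ 7: YES.
Slack = (n − k + 1) − d = 2.
The code is NOT MDS (slack = 2 > 0).
Description: the claimed parameters are [18, 12, 5]_16; such a code would be non-MDS.


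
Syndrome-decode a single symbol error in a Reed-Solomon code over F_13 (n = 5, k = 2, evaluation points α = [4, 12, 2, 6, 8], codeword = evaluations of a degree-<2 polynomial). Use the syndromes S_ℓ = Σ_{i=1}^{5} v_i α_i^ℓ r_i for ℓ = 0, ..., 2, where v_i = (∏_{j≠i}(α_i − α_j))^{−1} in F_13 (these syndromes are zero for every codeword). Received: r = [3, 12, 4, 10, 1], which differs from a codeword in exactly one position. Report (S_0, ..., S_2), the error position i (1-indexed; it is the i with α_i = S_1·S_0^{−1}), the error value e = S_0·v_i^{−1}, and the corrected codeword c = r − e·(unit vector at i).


S = (12, 7, 3), error at position 4, error magnitude e = 8, c = [3, 12, 4, 2, 1].

Step 1: column multipliers v_i = (∏_{j≠i}(α_i − α_j))^{−1} mod 13.
  i = 1 (α = 4): (4−12)(4−2)(4−6)(4−8) = (−8)·2·(−2)·(−4) = −128 ≡ 2, so v_1 = 2^{−1} = 7 (mod 13).
  i = 2 (α = 12): (12−4)(12−2)(12−6)(12−8) = 8·10·6·4 = 1920 ≡ 9, so v_2 = 9^{−1} = 3 (mod 13).
  i = 3 (α = 2): (2−4)(2−12)(2−6)(2−8) = (−2)·(−10)·(−4)·(−6) = 480 ≡ 12, so v_3 = 12^{−1} = 12 (mod 13).
  i = 4 (α = 6): (6−4)(6−12)(6−2)(6−8) = 2·(−6)·4·(−2) = 96 ≡ 5, so v_4 = 5^{−1} = 8 (mod 13).
  i = 5 (α = 8): (8−4)(8−12)(8−2)(8−6) = 4·(−4)·6·2 = −192 ≡ 3, so v_5 = 3^{−1} = 9 (mod 13).
  v = [7, 3, 12, 8, 9].
Step 2: syndromes of r = [3, 12, 4, 10, 1] (all sums mod 13).
  S_0 = Σ v_i r_i = 7·3 + 3·12 + 12·4 + 8·10 + 9·1 = 194 ≡ 12.
  S_1 = Σ v_i α_i r_i = 7·4·3 + 3·12·12 + 12·2·4 + 8·6·10 + 9·8·1 = 1164 ≡ 7.
  α_i^2 mod 13 = [3, 1, 4, 10, 12].
  S_2 = Σ v_i α_i^2 r_i = 7·3·3 + 3·1·12 + 12·4·4 + 8·10·10 + 9·12·1 = 1199 ≡ 3.
  S = (12, 7, 3) ≠ 0, so r is not a codeword (an error is present).
Step 3: locate the error. For a single error e at position i, S_ℓ = v_i·e·α_i^ℓ, so α_err = S_1/S_0.
  S_0^{−1} = 12^{−1} = 12 (mod 13), so α_err = 7·12 = 84 ≡ 6 = α_4. Error position i = 4.
  Consistency check: S_2/S_1 = 3·2 = 6 ≡ 6 = α_err ✓ (single-error assumption holds).
Step 4: error magnitude e = S_0/v_4 = S_0·∏_{j≠4}(α_4 − α_j) = 12·5 = 60 ≡ 8 (mod 13).
Step 5: correct position 4: c_4 = r_4 − e = 10 − 8 ≡ 2 (mod 13). Hence c = [3, 12, 4, 2, 1].
  Check: interpolating c through the α_i gives m(x) = 5 + 6·x (degree < 2) with m(α_i) = c_i for every i, so c is indeed a codeword.


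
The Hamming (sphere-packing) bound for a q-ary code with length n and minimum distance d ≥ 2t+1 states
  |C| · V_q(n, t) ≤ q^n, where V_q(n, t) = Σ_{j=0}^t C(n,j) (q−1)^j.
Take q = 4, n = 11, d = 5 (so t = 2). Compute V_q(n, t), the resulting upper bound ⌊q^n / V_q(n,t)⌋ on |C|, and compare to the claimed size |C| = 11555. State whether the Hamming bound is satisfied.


V_q(n, t) = 529, q^n = 4194304, Hamming bound = 7928, |C| = 11555 > bound (violated).

Step 1: Compute V_q(n, t) = Σ_{j=0}^2 C(n, j) (q−1)^j.
  j = 0: C(11,0)·(3)^0 = 1·1 = 1.
  j = 1: C(11,1)·(3)^1 = 11·3 = 33.
  j = 2: C(11,2)·(3)^2 = 55·9 = 495.
  V_q(n, t) = 1 + 33 + 495 = 529.
Step 2: q^n = 4^11 = 4194304.
Step 3: Hamming bound ⌊q^n / V_q(n,t)⌋ = ⌊4194304/529⌋ = 7928.
Step 4: Compare |C| = 11555 to 7928: violated.
The claimed |C| lies above the Hamming bound, so no 4-ary code of length 11 with d ≥ 5 can have 11555 codewords.


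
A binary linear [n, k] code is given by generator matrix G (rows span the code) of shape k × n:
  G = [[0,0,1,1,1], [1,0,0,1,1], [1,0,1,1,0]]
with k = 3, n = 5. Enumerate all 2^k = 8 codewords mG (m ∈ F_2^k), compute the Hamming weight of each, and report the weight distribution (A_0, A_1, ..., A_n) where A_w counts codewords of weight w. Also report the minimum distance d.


Weight distribution: A_0 = 1, A_1 = 1, A_2 = 3, A_3 = 3. Minimum distance d = 1.

Enumerate all 2^3 = 8 messages m ∈ F_2^3.
For each, compute codeword c = mG in F_2^5, then tally its weight.
  m = 000 → c = 00000, weight = 0.
  m = 100 → c = 00111, weight = 3.
  m = 010 → c = 10011, weight = 3.
  m = 110 → c = 10100, weight = 2.
  m = 001 → c = 10110, weight = 3.
  m = 101 → c = 10001, weight = 2.
  m = 011 → c = 00101, weight = 2.
  m = 111 → c = 00010, weight = 1.
Tally weights:
  weight 0: 1 codewords.
  weight 1: 1 codewords.
  weight 2: 3 codewords.
  weight 3: 3 codewords.
Minimum distance d = smallest w > 0 with A_w > 0 = 1.
Sanity: Σ A_w = 8 = 2^3 = 8 ✓.


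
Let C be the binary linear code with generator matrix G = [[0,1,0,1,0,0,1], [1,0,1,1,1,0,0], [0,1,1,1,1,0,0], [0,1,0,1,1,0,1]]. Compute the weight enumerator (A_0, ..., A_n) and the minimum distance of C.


Weight distribution: A_0 = 1, A_1 = 1, A_2 = 2, A_3 = 6, A_4 = 5, A_5 = 1. Minimum distance d = 1.

Enumerate all 2^4 = 16 messages m ∈ F_2^4.
For each, compute codeword c = mG in F_2^7, then tally its weight.
  m = 0000 → c = 0000000, weight = 0.
  m = 1000 → c = 0101001, weight = 3.
  m = 0100 → c = 1011100, weight = 4.
  m = 1100 → c = 1110101, weight = 5.
  m = 0010 → c = 0111100, weight = 4.
  m = 1010 → c = 0010101, weight = 3.
  m = 0110 → c = 1100000, weight = 2.
  m = 1110 → c = 1001001, weight = 3.
  m = 0001 → c = 0101101, weight = 4.
  m = 1001 → c = 0000100, weight = 1.
  m = 0101 → c = 1110001, weight = 4.
  m = 1101 → c = 1011000, weight = 3.
  m = 0011 → c = 0010001, weight = 2.
  m = 1011 → c = 0111000, weight = 3.
  m = 0111 → c = 1001101, weight = 4.
  m = 1111 → c = 1100100, weight = 3.
Tally weights:
  weight 0: 1 codewords.
  weight 1: 1 codewords.
  weight 2: 2 codewords.
  weight 3: 6 codewords.
  weight 4: 5 codewords.
  weight 5: 1 codewords.
Minimum distance d = smallest w > 0 with A_w > 0 = 1.
Sanity: Σ A_w = 16 = 2^4 = 16 ✓.


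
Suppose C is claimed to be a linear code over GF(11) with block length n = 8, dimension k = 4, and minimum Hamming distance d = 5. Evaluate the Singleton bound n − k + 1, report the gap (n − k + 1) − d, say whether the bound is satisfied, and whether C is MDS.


Singleton RHS = n − k + 1 = 5, slack = 0, bound satisfied, MDS.

Singleton bound: d ≤ n − k + 1.
Here n = 8, k = 4, so n − k + 1 = 5.
Given d = 5, check d ≤ 5: YES.
Slack = (n − k + 1) − d = 0.
The code is MDS (slack = 0).
Description: the claimed parameters are [8, 4, 5]_11; such a code would be MDS (meets Singleton bound).


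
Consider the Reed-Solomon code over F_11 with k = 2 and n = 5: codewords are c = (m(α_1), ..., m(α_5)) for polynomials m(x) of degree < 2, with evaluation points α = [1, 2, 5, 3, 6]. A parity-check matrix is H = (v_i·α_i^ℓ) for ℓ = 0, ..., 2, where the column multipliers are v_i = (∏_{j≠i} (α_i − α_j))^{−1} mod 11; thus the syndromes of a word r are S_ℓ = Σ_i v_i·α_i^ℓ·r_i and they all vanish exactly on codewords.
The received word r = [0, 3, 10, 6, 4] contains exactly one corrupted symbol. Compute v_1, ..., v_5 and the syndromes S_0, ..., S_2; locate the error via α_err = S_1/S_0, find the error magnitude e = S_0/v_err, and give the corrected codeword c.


S = (1, 5, 3), error at position 3, error magnitude e = 9, c = [0, 3, 1, 6, 4].

Step 1: column multipliers v_i = (∏_{j≠i}(α_i − α_j))^{−1} mod 11.
  i = 1 (α = 1): (1−2)(1−5)(1−3)(1−6) = (−1)·(−4)·(−2)·(−5) = 40 ≡ 7, so v_1 = 7^{−1} = 8 (mod 11).
  i = 2 (α = 2): (2−1)(2−5)(2−3)(2−6) = 1·(−3)·(−1)·(−4) = −12 ≡ 10, so v_2 = 10^{−1} = 10 (mod 11).
  i = 3 (α = 5): (5−1)(5−2)(5−3)(5−6) = 4·3·2·(−1) = −24 ≡ 9, so v_3 = 9^{−1} = 5 (mod 11).
  i = 4 (α = 3): (3−1)(3−2)(3−5)(3−6) = 2·1·(−2)·(−3) = 12 ≡ 1, so v_4 = 1^{−1} = 1 (mod 11).
  i = 5 (α = 6): (6−1)(6−2)(6−5)(6−3) = 5·4·1·3 = 60 ≡ 5, so v_5 = 5^{−1} = 9 (mod 11).
  v = [8, 10, 5, 1, 9].
Step 2: syndromes of r = [0, 3, 10, 6, 4] (all sums mod 11).
  S_0 = Σ v_i r_i = 8·0 + 10·3 + 5·10 + 1·6 + 9·4 = 122 ≡ 1.
  S_1 = Σ v_i α_i r_i = 8·1·0 + 10·2·3 + 5·5·10 + 1·3·6 + 9·6·4 = 544 ≡ 5.
  α_i^2 mod 11 = [1, 4, 3, 9, 3].
  S_2 = Σ v_i α_i^2 r_i = 8·1·0 + 10·4·3 + 5·3·10 + 1·9·6 + 9·3·4 = 432 ≡ 3.
  S = (1, 5, 3) ≠ 0, so r is not a codeword (an error is present).
Step 3: locate the error. For a single error e at position i, S_ℓ = v_i·e·α_i^ℓ, so α_err = S_1/S_0.
  S_0^{−1} = 1^{−1} = 1 (mod 11), so α_err = 5·1 = 5 ≡ 5 = α_3. Error position i = 3.
  Consistency check: S_2/S_1 = 3·9 = 27 ≡ 5 = α_err ✓ (single-error assumption holds).
Step 4: error magnitude e = S_0/v_3 = S_0·∏_{j≠3}(α_3 − α_j) = 1·9 = 9 ≡ 9 (mod 11).
Step 5: correct position 3: c_3 = r_3 − e = 10 − 9 ≡ 1 (mod 11). Hence c = [0, 3, 1, 6, 4].
  Check: interpolating c through the α_i gives m(x) = 8 + 3·x (degree < 2) with m(α_i) = c_i for every i, so c is indeed a codeword.


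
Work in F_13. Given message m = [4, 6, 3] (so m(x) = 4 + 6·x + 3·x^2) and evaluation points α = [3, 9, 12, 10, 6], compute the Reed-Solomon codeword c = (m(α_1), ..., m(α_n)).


c = [10, 2, 1, 0, 5]

Message polynomial: m(x) = 4 + 6·x + 3·x^2 (mod 13).
For each evaluation point α_i, compute m(α_i) mod 13:
  α_1 = 3: Horner steps 3 → 2 → 10, so m(3) = 10.
  α_2 = 9: Horner steps 3 → 7 → 2, so m(9) = 2.
  α_3 = 12: Horner steps 3 → 3 → 1, so m(12) = 1.
  α_4 = 10: Horner steps 3 → 10 → 0, so m(10) = 0.
  α_5 = 6: Horner steps 3 → 11 → 5, so m(6) = 5.
Codeword c = [10, 2, 1, 0, 5] ∈ F_13^5.


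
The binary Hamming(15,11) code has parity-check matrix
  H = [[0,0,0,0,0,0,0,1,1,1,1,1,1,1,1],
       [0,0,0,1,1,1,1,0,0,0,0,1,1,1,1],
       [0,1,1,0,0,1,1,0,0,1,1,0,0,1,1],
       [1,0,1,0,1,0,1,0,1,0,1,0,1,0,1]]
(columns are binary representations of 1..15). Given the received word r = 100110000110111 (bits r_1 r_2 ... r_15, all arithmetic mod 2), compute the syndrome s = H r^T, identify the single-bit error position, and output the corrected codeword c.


s = (1, 1, 0, 1)^T, error position = 13, corrected codeword c = 100110000110011

Compute s = H r^T mod 2 one row at a time:
  s_1 = 0 + 0 + 1 + 1 + 0 + 1 + 1 + 1 = 5 ≡ 1 (mod 2).
  s_2 = 1 + 1 + 0 + 0 + 0 + 1 + 1 + 1 = 5 ≡ 1 (mod 2).
  s_3 = 0 + 0 + 0 + 0 + 1 + 1 + 1 + 1 = 4 ≡ 0 (mod 2).
  s_4 = 1 + 0 + 1 + 0 + 0 + 1 + 1 + 1 = 5 ≡ 1 (mod 2).
s = (1, 1, 0, 1)^T — this equals column 13 of H (binary 1101), so error is at position 13.
Correct: flip bit 13 of r = 100110000110111 to get c = 100110000110011.


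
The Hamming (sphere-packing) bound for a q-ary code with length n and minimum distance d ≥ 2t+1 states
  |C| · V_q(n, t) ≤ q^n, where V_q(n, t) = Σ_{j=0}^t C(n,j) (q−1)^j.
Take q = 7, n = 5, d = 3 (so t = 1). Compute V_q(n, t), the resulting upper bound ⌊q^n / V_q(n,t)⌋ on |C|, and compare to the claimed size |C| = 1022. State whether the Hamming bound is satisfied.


V_q(n, t) = 31, q^n = 16807, Hamming bound = 542, |C| = 1022 > bound (violated).

Step 1: Compute V_q(n, t) = Σ_{j=0}^1 C(n, j) (q−1)^j.
  j = 0: C(5,0)·(6)^0 = 1·1 = 1.
  j = 1: C(5,1)·(6)^1 = 5·6 = 30.
  V_q(n, t) = 1 + 30 = 31.
Step 2: q^n = 7^5 = 16807.
Step 3: Hamming bound ⌊q^n / V_q(n,t)⌋ = ⌊16807/31⌋ = 542.
Step 4: Compare |C| = 1022 to 542: violated.
The claimed |C| lies above the Hamming bound, so no 7-ary code of length 5 with d ≥ 3 can have 1022 codewords.


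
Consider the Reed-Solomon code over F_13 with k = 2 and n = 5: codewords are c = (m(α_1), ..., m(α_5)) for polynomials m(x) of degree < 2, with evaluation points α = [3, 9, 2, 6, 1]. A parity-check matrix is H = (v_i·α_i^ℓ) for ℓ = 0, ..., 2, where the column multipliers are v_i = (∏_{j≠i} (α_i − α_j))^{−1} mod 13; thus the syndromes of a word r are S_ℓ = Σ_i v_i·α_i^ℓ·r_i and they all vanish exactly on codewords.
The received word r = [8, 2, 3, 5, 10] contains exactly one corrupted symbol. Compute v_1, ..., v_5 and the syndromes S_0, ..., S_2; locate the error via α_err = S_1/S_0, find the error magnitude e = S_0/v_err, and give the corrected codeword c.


S = (3, 6, 12), error at position 3, error magnitude e = 7, c = [8, 2, 9, 5, 10].

Step 1: column multipliers v_i = (∏_{j≠i}(α_i − α_j))^{−1} mod 13.
  i = 1 (α = 3): (3−9)(3−2)(3−6)(3−1) = (−6)·1·(−3)·2 = 36 ≡ 10, so v_1 = 10^{−1} = 4 (mod 13).
  i = 2 (α = 9): (9−3)(9−2)(9−6)(9−1) = 6·7·3·8 = 1008 ≡ 7, so v_2 = 7^{−1} = 2 (mod 13).
  i = 3 (α = 2): (2−3)(2−9)(2−6)(2−1) = (−1)·(−7)·(−4)·1 = −28 ≡ 11, so v_3 = 11^{−1} = 6 (mod 13).
  i = 4 (α = 6): (6−3)(6−9)(6−2)(6−1) = 3·(−3)·4·5 = −180 ≡ 2, so v_4 = 2^{−1} = 7 (mod 13).
  i = 5 (α = 1): (1−3)(1−9)(1−2)(1−6) = (−2)·(−8)·(−1)·(−5) = 80 ≡ 2, so v_5 = 2^{−1} = 7 (mod 13).
  v = [4, 2, 6, 7, 7].
Step 2: syndromes of r = [8, 2, 3, 5, 10] (all sums mod 13).
  S_0 = Σ v_i r_i = 4·8 + 2·2 + 6·3 + 7·5 + 7·10 = 159 ≡ 3.
  S_1 = Σ v_i α_i r_i = 4·3·8 + 2·9·2 + 6·2·3 + 7·6·5 + 7·1·10 = 448 ≡ 6.
  α_i^2 mod 13 = [9, 3, 4, 10, 1].
  S_2 = Σ v_i α_i^2 r_i = 4·9·8 + 2·3·2 + 6·4·3 + 7·10·5 + 7·1·10 = 792 ≡ 12.
  S = (3, 6, 12) ≠ 0, so r is not a codeword (an error is present).
Step 3: locate the error. For a single error e at position i, S_ℓ = v_i·e·α_i^ℓ, so α_err = S_1/S_0.
  S_0^{−1} = 3^{−1} = 9 (mod 13), so α_err = 6·9 = 54 ≡ 2 = α_3. Error position i = 3.
  Consistency check: S_2/S_1 = 12·11 = 132 ≡ 2 = α_err ✓ (single-error assumption holds).
Step 4: error magnitude e = S_0/v_3 = S_0·∏_{j≠3}(α_3 − α_j) = 3·11 = 33 ≡ 7 (mod 13).
Step 5: correct position 3: c_3 = r_3 − e = 3 − 7 ≡ 9 (mod 13). Hence c = [8, 2, 9, 5, 10].
  Check: interpolating c through the α_i gives m(x) = 11 + 12·x (degree < 2) with m(α_i) = c_i for every i, so c is indeed a codeword.


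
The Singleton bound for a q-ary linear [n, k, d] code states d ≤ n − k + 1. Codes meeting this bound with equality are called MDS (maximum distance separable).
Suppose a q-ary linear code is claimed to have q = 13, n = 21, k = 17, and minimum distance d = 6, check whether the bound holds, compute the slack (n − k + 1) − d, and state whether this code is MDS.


Singleton RHS = n − k + 1 = 5, slack = -1, bound violated (no such code; not MDS).

Singleton bound: d ≤ n − k + 1.
Here n = 21, k = 17, so n − k + 1 = 5.
Given d = 6, check d ≤ 5: NO.
Slack = (n − k + 1) − d = -1.
The slack is negative: d = 6 exceeds n − k + 1 = 5 by 1, so the Singleton bound is violated and no linear [21, 17, 6]_13 code can exist. In particular it is not MDS (MDS requires d = n − k + 1 exactly).
Description: the claimed parameters are [21, 17, 6]_13; such a code would be impossible (violates the Singleton bound).


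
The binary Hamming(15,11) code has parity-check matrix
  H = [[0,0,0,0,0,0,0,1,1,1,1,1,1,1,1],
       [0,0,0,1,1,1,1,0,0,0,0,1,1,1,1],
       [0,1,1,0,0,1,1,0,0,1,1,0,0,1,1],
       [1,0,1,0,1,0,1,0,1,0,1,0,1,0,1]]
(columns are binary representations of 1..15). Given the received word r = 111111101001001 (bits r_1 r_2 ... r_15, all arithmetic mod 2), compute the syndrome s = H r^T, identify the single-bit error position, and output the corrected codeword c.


s = (1, 0, 1, 0)^T, error position = 10, corrected codeword c = 111111101101001

Compute s = H r^T mod 2 one row at a time:
  s_1 = 0 + 1 + 0 + 0 + 1 + 0 + 0 + 1 = 3 ≡ 1 (mod 2).
  s_2 = 1 + 1 + 1 + 1 + 1 + 0 + 0 + 1 = 6 ≡ 0 (mod 2).
  s_3 = 1 + 1 + 1 + 1 + 0 + 0 + 0 + 1 = 5 ≡ 1 (mod 2).
  s_4 = 1 + 1 + 1 + 1 + 1 + 0 + 0 + 1 = 6 ≡ 0 (mod 2).
s = (1, 0, 1, 0)^T — this equals column 10 of H (binary 1010), so error is at position 10.
Correct: flip bit 10 of r = 111111101001001 to get c = 111111101101001.


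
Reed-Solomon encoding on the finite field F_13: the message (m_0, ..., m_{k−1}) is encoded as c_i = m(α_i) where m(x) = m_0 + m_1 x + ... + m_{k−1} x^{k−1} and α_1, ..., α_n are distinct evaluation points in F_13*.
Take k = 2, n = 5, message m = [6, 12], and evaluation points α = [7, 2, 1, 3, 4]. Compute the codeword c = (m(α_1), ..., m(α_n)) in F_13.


c = [12, 4, 5, 3, 2]

Message polynomial: m(x) = 6 + 12·x (mod 13).
For each evaluation point α_i, compute m(α_i) mod 13:
  α_1 = 7: Horner steps 12 → 12, so m(7) = 12.
  α_2 = 2: Horner steps 12 → 4, so m(2) = 4.
  α_3 = 1: Horner steps 12 → 5, so m(1) = 5.
  α_4 = 3: Horner steps 12 → 3, so m(3) = 3.
  α_5 = 4: Horner steps 12 → 2, so m(4) = 2.
Codeword c = [12, 4, 5, 3, 2] ∈ F_13^5.


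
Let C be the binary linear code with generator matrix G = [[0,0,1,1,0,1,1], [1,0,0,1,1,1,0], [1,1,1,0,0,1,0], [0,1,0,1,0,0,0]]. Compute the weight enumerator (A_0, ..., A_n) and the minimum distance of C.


Weight distribution: A_0 = 1, A_2 = 3, A_4 = 11, A_6 = 1. Minimum distance d = 2.

Enumerate all 2^4 = 16 messages m ∈ F_2^4.
For each, compute codeword c = mG in F_2^7, then tally its weight.
  m = 0000 → c = 0000000, weight = 0.
  m = 1000 → c = 0011011, weight = 4.
  m = 0100 → c = 1001110, weight = 4.
  m = 1100 → c = 1010101, weight = 4.
  m = 0010 → c = 1110010, weight = 4.
  m = 1010 → c = 1101001, weight = 4.
  m = 0110 → c = 0111100, weight = 4.
  m = 1110 → c = 0100111, weight = 4.
  m = 0001 → c = 0101000, weight = 2.
  m = 1001 → c = 0110011, weight = 4.
  m = 0101 → c = 1100110, weight = 4.
  m = 1101 → c = 1111101, weight = 6.
  m = 0011 → c = 1011010, weight = 4.
  m = 1011 → c = 1000001, weight = 2.
  m = 0111 → c = 0010100, weight = 2.
  m = 1111 → c = 0001111, weight = 4.
Tally weights:
  weight 0: 1 codewords.
  weight 2: 3 codewords.
  weight 4: 11 codewords.
  weight 6: 1 codewords.
Minimum distance d = smallest w > 0 with A_w > 0 = 2.
Sanity: Σ A_w = 16 = 2^4 = 16 ✓.


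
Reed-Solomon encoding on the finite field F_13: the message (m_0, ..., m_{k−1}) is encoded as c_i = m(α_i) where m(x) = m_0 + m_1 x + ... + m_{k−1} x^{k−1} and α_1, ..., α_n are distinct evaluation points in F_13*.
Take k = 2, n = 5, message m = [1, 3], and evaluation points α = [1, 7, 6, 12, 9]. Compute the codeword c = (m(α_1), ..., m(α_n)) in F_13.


c = [4, 9, 6, 11, 2]

Message polynomial: m(x) = 1 + 3·x (mod 13).
For each evaluation point α_i, compute m(α_i) mod 13:
  α_1 = 1: Horner steps 3 → 4, so m(1) = 4.
  α_2 = 7: Horner steps 3 → 9, so m(7) = 9.
  α_3 = 6: Horner steps 3 → 6, so m(6) = 6.
  α_4 = 12: Horner steps 3 → 11, so m(12) = 11.
  α_5 = 9: Horner steps 3 → 2, so m(9) = 2.
Codeword c = [4, 9, 6, 11, 2] ∈ F_13^5.


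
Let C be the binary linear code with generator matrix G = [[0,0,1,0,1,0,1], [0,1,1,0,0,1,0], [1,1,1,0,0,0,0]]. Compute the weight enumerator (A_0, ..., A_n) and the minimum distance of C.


Weight distribution: A_0 = 1, A_2 = 1, A_3 = 3, A_4 = 2, A_5 = 1. Minimum distance d = 2.

Enumerate all 2^3 = 8 messages m ∈ F_2^3.
For each, compute codeword c = mG in F_2^7, then tally its weight.
  m = 000 → c = 0000000, weight = 0.
  m = 100 → c = 0010101, weight = 3.
  m = 010 → c = 0110010, weight = 3.
  m = 110 → c = 0100111, weight = 4.
  m = 001 → c = 1110000, weight = 3.
  m = 101 → c = 1100101, weight = 4.
  m = 011 → c = 1000010, weight = 2.
  m = 111 → c = 1010111, weight = 5.
Tally weights:
  weight 0: 1 codewords.
  weight 2: 1 codewords.
  weight 3: 3 codewords.
  weight 4: 2 codewords.
  weight 5: 1 codewords.
Minimum distance d = smallest w > 0 with A_w > 0 = 2.
Sanity: Σ A_w = 8 = 2^3 = 8 ✓.


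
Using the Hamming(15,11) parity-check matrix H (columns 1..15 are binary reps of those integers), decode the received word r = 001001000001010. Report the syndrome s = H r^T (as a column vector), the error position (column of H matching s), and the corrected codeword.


s = (0, 1, 1, 1)^T, error position = 7, corrected codeword c = 001001100001010

Compute s = H r^T mod 2 one row at a time:
  s_1 = 0 + 0 + 0 + 0 + 1 + 0 + 1 + 0 = 2 ≡ 0 (mod 2).
  s_2 = 0 + 0 + 1 + 0 + 1 + 0 + 1 + 0 = 3 ≡ 1 (mod 2).
  s_3 = 0 + 1 + 1 + 0 + 0 + 0 + 1 + 0 = 3 ≡ 1 (mod 2).
  s_4 = 0 + 1 + 0 + 0 + 0 + 0 + 0 + 0 = 1 ≡ 1 (mod 2).
s = (0, 1, 1, 1)^T — this equals column 7 of H (binary 0111), so error is at position 7.
Correct: flip bit 7 of r = 001001000001010 to get c = 001001100001010.


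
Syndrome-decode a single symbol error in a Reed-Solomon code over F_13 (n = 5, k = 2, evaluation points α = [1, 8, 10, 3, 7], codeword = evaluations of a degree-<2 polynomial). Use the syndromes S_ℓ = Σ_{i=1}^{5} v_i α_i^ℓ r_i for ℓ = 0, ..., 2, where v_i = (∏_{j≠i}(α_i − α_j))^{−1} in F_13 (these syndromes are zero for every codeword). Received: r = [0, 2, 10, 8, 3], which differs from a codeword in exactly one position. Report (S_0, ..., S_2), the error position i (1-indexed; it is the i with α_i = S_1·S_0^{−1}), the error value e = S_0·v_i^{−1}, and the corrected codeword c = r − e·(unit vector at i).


S = (10, 5, 9), error at position 5, error magnitude e = 5, c = [0, 2, 10, 8, 11].

Step 1: column multipliers v_i = (∏_{j≠i}(α_i − α_j))^{−1} mod 13.
  i = 1 (α = 1): (1−8)(1−10)(1−3)(1−7) = (−7)·(−9)·(−2)·(−6) = 756 ≡ 2, so v_1 = 2^{−1} = 7 (mod 13).
  i = 2 (α = 8): (8−1)(8−10)(8−3)(8−7) = 7·(−2)·5·1 = −70 ≡ 8, so v_2 = 8^{−1} = 5 (mod 13).
  i = 3 (α = 10): (10−1)(10−8)(10−3)(10−7) = 9·2·7·3 = 378 ≡ 1, so v_3 = 1^{−1} = 1 (mod 13).
  i = 4 (α = 3): (3−1)(3−8)(3−10)(3−7) = 2·(−5)·(−7)·(−4) = −280 ≡ 6, so v_4 = 6^{−1} = 11 (mod 13).
  i = 5 (α = 7): (7−1)(7−8)(7−10)(7−3) = 6·(−1)·(−3)·4 = 72 ≡ 7, so v_5 = 7^{−1} = 2 (mod 13).
  v = [7, 5, 1, 11, 2].
Step 2: syndromes of r = [0, 2, 10, 8, 3] (all sums mod 13).
  S_0 = Σ v_i r_i = 7·0 + 5·2 + 1·10 + 11·8 + 2·3 = 114 ≡ 10.
  S_1 = Σ v_i α_i r_i = 7·1·0 + 5·8·2 + 1·10·10 + 11·3·8 + 2·7·3 = 486 ≡ 5.
  α_i^2 mod 13 = [1, 12, 9, 9, 10].
  S_2 = Σ v_i α_i^2 r_i = 7·1·0 + 5·12·2 + 1·9·10 + 11·9·8 + 2·10·3 = 1062 ≡ 9.
  S = (10, 5, 9) ≠ 0, so r is not a codeword (an error is present).
Step 3: locate the error. For a single error e at position i, S_ℓ = v_i·e·α_i^ℓ, so α_err = S_1/S_0.
  S_0^{−1} = 10^{−1} = 4 (mod 13), so α_err = 5·4 = 20 ≡ 7 = α_5. Error position i = 5.
  Consistency check: S_2/S_1 = 9·8 = 72 ≡ 7 = α_err ✓ (single-error assumption holds).
Step 4: error magnitude e = S_0/v_5 = S_0·∏_{j≠5}(α_5 − α_j) = 10·7 = 70 ≡ 5 (mod 13).
Step 5: correct position 5: c_5 = r_5 − e = 3 − 5 ≡ 11 (mod 13). Hence c = [0, 2, 10, 8, 11].
  Check: interpolating c through the α_i gives m(x) = 9 + 4·x (degree < 2) with m(α_i) = c_i for every i, so c is indeed a codeword.


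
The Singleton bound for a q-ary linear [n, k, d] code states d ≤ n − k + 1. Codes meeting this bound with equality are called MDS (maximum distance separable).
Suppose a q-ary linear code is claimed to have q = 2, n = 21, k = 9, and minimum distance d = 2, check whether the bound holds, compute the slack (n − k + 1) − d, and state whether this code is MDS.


Singleton RHS = n − k + 1 = 13, slack = 11, bound satisfied, not MDS.

Singleton bound: d ≤ n − k + 1.
Here n = 21, k = 9, so n − k + 1 = 13.
Given d = 2, check d ≤ 13: YES.
Slack = (n − k + 1) − d = 11.
The code is NOT MDS (slack = 11 > 0).
Description: the claimed parameters are [21, 9, 2]_2; such a code would be non-MDS.


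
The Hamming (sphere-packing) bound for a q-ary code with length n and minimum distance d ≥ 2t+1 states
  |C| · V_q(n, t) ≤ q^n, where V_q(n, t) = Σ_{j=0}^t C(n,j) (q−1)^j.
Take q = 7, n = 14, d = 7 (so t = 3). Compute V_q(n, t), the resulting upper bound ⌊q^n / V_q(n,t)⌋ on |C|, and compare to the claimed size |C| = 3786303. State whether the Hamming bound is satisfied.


V_q(n, t) = 81985, q^n = 678223072849, Hamming bound = 8272526, |C| = 3786303 ≤ bound (satisfied).

Step 1: Compute V_q(n, t) = Σ_{j=0}^3 C(n, j) (q−1)^j.
  j = 0: C(14,0)·(6)^0 = 1·1 = 1.
  j = 1: C(14,1)·(6)^1 = 14·6 = 84.
  j = 2: C(14,2)·(6)^2 = 91·36 = 3276.
  j = 3: C(14,3)·(6)^3 = 364·216 = 78624.
  V_q(n, t) = 1 + 84 + 3276 + 78624 = 81985.
Step 2: q^n = 7^14 = 678223072849.
Step 3: Hamming bound ⌊q^n / V_q(n,t)⌋ = ⌊678223072849/81985⌋ = 8272526.
Step 4: Compare |C| = 3786303 to 8272526: satisfied.
The claimed |C| lies below the Hamming bound.


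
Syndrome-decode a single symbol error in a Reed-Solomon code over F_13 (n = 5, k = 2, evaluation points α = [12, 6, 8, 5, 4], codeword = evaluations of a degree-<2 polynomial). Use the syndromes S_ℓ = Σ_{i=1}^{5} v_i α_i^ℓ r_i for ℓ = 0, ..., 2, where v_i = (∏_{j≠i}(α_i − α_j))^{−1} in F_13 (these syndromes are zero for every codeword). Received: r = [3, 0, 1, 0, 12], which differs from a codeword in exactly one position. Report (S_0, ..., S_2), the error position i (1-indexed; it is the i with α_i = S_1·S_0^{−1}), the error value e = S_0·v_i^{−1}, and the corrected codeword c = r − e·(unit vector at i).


S = (4, 7, 9), error at position 4, error magnitude e = 7, c = [3, 0, 1, 6, 12].

Step 1: column multipliers v_i = (∏_{j≠i}(α_i − α_j))^{−1} mod 13.
  i = 1 (α = 12): (12−6)(12−8)(12−5)(12−4) = 6·4·7·8 = 1344 ≡ 5, so v_1 = 5^{−1} = 8 (mod 13).
  i = 2 (α = 6): (6−12)(6−8)(6−5)(6−4) = (−6)·(−2)·1·2 = 24 ≡ 11, so v_2 = 11^{−1} = 6 (mod 13).
  i = 3 (α = 8): (8−12)(8−6)(8−5)(8−4) = (−4)·2·3·4 = −96 ≡ 8, so v_3 = 8^{−1} = 5 (mod 13).
  i = 4 (α = 5): (5−12)(5−6)(5−8)(5−4) = (−7)·(−1)·(−3)·1 = −21 ≡ 5, so v_4 = 5^{−1} = 8 (mod 13).
  i = 5 (α = 4): (4−12)(4−6)(4−8)(4−5) = (−8)·(−2)·(−4)·(−1) = 64 ≡ 12, so v_5 = 12^{−1} = 12 (mod 13).
  v = [8, 6, 5, 8, 12].
Step 2: syndromes of r = [3, 0, 1, 0, 12] (all sums mod 13).
  S_0 = Σ v_i r_i = 8·3 + 6·0 + 5·1 + 8·0 + 12·12 = 173 ≡ 4.
  S_1 = Σ v_i α_i r_i = 8·12·3 + 6·6·0 + 5·8·1 + 8·5·0 + 12·4·12 = 904 ≡ 7.
  α_i^2 mod 13 = [1, 10, 12, 12, 3].
  S_2 = Σ v_i α_i^2 r_i = 8·1·3 + 6·10·0 + 5·12·1 + 8·12·0 + 12·3·12 = 516 ≡ 9.
  S = (4, 7, 9) ≠ 0, so r is not a codeword (an error is present).
Step 3: locate the error. For a single error e at position i, S_ℓ = v_i·e·α_i^ℓ, so α_err = S_1/S_0.
  S_0^{−1} = 4^{−1} = 10 (mod 13), so α_err = 7·10 = 70 ≡ 5 = α_4. Error position i = 4.
  Consistency check: S_2/S_1 = 9·2 = 18 ≡ 5 = α_err ✓ (single-error assumption holds).
Step 4: error magnitude e = S_0/v_4 = S_0·∏_{j≠4}(α_4 − α_j) = 4·5 = 20 ≡ 7 (mod 13).
Step 5: correct position 4: c_4 = r_4 − e = 0 − 7 ≡ 6 (mod 13). Hence c = [3, 0, 1, 6, 12].
  Check: interpolating c through the α_i gives m(x) = 10 + 7·x (degree < 2) with m(α_i) = c_i for every i, so c is indeed a codeword.


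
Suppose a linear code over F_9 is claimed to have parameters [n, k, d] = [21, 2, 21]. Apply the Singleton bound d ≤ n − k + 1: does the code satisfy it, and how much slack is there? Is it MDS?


Singleton RHS = n − k + 1 = 20, slack = -1, bound violated (no such code; not MDS).

Singleton bound: d ≤ n − k + 1.
Here n = 21, k = 2, so n − k + 1 = 20.
Given d = 21, check d ≤ 20: NO.
Slack = (n − k + 1) − d = -1.
The slack is negative: d = 21 exceeds n − k + 1 = 20 by 1, so the Singleton bound is violated and no linear [21, 2, 21]_9 code can exist. In particular it is not MDS (MDS requires d = n − k + 1 exactly).
Description: the claimed parameters are [21, 2, 21]_9; such a code would be impossible (violates the Singleton bound).


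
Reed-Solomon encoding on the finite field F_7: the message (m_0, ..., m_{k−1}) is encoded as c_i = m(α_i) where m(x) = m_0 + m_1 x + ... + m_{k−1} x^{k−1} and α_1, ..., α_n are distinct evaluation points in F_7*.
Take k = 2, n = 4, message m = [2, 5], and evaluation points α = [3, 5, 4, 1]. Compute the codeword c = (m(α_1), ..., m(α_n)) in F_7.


c = [3, 6, 1, 0]

Message polynomial: m(x) = 2 + 5·x (mod 7).
For each evaluation point α_i, compute m(α_i) mod 7:
  α_1 = 3: Horner steps 5 → 3, so m(3) = 3.
  α_2 = 5: Horner steps 5 → 6, so m(5) = 6.
  α_3 = 4: Horner steps 5 → 1, so m(4) = 1.
  α_4 = 1: Horner steps 5 → 0, so m(1) = 0.
Codeword c = [3, 6, 1, 0] ∈ F_7^4.


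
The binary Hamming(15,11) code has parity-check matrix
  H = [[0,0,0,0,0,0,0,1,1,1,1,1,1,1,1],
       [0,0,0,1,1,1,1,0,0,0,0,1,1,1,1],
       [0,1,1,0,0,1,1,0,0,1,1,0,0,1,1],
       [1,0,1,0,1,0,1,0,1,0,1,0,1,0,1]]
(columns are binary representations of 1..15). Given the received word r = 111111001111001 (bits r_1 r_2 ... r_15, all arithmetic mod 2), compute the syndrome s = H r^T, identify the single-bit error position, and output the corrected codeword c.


s = (1, 1, 0, 0)^T, error position = 12, corrected codeword c = 111111001110001

Compute s = H r^T mod 2 one row at a time:
  s_1 = 0 + 1 + 1 + 1 + 1 + 0 + 0 + 1 = 5 ≡ 1 (mod 2).
  s_2 = 1 + 1 + 1 + 0 + 1 + 0 + 0 + 1 = 5 ≡ 1 (mod 2).
  s_3 = 1 + 1 + 1 + 0 + 1 + 1 + 0 + 1 = 6 ≡ 0 (mod 2).
  s_4 = 1 + 1 + 1 + 0 + 1 + 1 + 0 + 1 = 6 ≡ 0 (mod 2).
s = (1, 1, 0, 0)^T — this equals column 12 of H (binary 1100), so error is at position 12.
Correct: flip bit 12 of r = 111111001111001 to get c = 111111001110001.


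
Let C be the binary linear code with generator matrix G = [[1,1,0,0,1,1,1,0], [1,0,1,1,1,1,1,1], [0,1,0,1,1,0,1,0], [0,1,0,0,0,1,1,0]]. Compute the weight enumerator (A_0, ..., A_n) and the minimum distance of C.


Weight distribution: A_0 = 1, A_2 = 1, A_3 = 3, A_4 = 5, A_5 = 4, A_6 = 1, A_7 = 1. Minimum distance d = 2.

Enumerate all 2^4 = 16 messages m ∈ F_2^4.
For each, compute codeword c = mG in F_2^8, then tally its weight.
  m = 0000 → c = 00000000, weight = 0.
  m = 1000 → c = 11001110, weight = 5.
  m = 0100 → c = 10111111, weight = 7.
  m = 1100 → c = 01110001, weight = 4.
  m = 0010 → c = 01011010, weight = 4.
  m = 1010 → c = 10010100, weight = 3.
  m = 0110 → c = 11100101, weight = 5.
  m = 1110 → c = 00101011, weight = 4.
  m = 0001 → c = 01000110, weight = 3.
  m = 1001 → c = 10001000, weight = 2.
  m = 0101 → c = 11111001, weight = 6.
  m = 1101 → c = 00110111, weight = 5.
  m = 0011 → c = 00011100, weight = 3.
  m = 1011 → c = 11010010, weight = 4.
  m = 0111 → c = 10100011, weight = 4.
  m = 1111 → c = 01101101, weight = 5.
Tally weights:
  weight 0: 1 codewords.
  weight 2: 1 codewords.
  weight 3: 3 codewords.
  weight 4: 5 codewords.
  weight 5: 4 codewords.
  weight 6: 1 codewords.
  weight 7: 1 codewords.
Minimum distance d = smallest w > 0 with A_w > 0 = 2.
Sanity: Σ A_w = 16 = 2^4 = 16 ✓.


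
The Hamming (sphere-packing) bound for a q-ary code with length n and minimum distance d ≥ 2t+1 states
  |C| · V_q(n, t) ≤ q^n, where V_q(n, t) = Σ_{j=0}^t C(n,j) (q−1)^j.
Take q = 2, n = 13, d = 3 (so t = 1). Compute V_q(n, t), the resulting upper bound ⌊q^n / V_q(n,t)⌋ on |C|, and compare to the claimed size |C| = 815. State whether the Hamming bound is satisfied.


V_q(n, t) = 14, q^n = 8192, Hamming bound = 585, |C| = 815 > bound (violated).

Step 1: Compute V_q(n, t) = Σ_{j=0}^1 C(n, j) (q−1)^j.
  j = 0: C(13,0)·(1)^0 = 1·1 = 1.
  j = 1: C(13,1)·(1)^1 = 13·1 = 13.
  V_q(n, t) = 1 + 13 = 14.
Step 2: q^n = 2^13 = 8192.
Step 3: Hamming bound ⌊q^n / V_q(n,t)⌋ = ⌊8192/14⌋ = 585.
Step 4: Compare |C| = 815 to 585: violated.
The claimed |C| lies above the Hamming bound, so no 2-ary code of length 13 with d ≥ 3 can have 815 codewords.


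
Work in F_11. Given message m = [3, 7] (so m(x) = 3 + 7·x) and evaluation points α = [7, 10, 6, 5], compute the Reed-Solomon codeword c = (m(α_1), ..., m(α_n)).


c = [8, 7, 1, 5]

Message polynomial: m(x) = 3 + 7·x (mod 11).
For each evaluation point α_i, compute m(α_i) mod 11:
  α_1 = 7: Horner steps 7 → 8, so m(7) = 8.
  α_2 = 10: Horner steps 7 → 7, so m(10) = 7.
  α_3 = 6: Horner steps 7 → 1, so m(6) = 1.
  α_4 = 5: Horner steps 7 → 5, so m(5) = 5.
Codeword c = [8, 7, 1, 5] ∈ F_11^4.


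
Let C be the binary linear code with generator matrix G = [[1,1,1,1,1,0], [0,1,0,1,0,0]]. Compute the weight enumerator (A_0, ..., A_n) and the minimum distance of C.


Weight distribution: A_0 = 1, A_2 = 1, A_3 = 1, A_5 = 1. Minimum distance d = 2.

Enumerate all 2^2 = 4 messages m ∈ F_2^2.
For each, compute codeword c = mG in F_2^6, then tally its weight.
  m = 00 → c = 000000, weight = 0.
  m = 10 → c = 111110, weight = 5.
  m = 01 → c = 010100, weight = 2.
  m = 11 → c = 101010, weight = 3.
Tally weights:
  weight 0: 1 codewords.
  weight 2: 1 codewords.
  weight 3: 1 codewords.
  weight 5: 1 codewords.
Minimum distance d = smallest w > 0 with A_w > 0 = 2.
Sanity: Σ A_w = 4 = 2^2 = 4 ✓.


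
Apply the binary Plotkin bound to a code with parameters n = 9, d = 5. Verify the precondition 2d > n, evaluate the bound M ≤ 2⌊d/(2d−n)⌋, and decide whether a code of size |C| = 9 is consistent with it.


Plotkin bound M ≤ 10; given |C| = 9 ≤ bound (satisfied).

Check applicability: 2d = 10, n = 9.
2d − n = 1 > 0, so Plotkin applies.
Compute d/(2d−n) = 5/1 ≈ 5.0000.
⌊d/(2d−n)⌋ = 5.
Plotkin bound: M ≤ 2·5 = 10.
Given |C| = 9, check: satisfied.
This |C| is below the Plotkin bound.


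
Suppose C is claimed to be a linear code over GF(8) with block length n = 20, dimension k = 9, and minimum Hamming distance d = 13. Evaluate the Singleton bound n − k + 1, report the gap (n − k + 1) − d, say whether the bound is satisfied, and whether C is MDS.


Singleton RHS = n − k + 1 = 12, slack = -1, bound violated (no such code; not MDS).

Singleton bound: d ≤ n − k + 1.
Here n = 20, k = 9, so n − k + 1 = 12.
Given d = 13, check d ≤ 12: NO.
Slack = (n − k + 1) − d = -1.
The slack is negative: d = 13 exceeds n − k + 1 = 12 by 1, so the Singleton bound is violated and no linear [20, 9, 13]_8 code can exist. In particular it is not MDS (MDS requires d = n − k + 1 exactly).
Description: the claimed parameters are [20, 9, 13]_8; such a code would be impossible (violates the Singleton bound).


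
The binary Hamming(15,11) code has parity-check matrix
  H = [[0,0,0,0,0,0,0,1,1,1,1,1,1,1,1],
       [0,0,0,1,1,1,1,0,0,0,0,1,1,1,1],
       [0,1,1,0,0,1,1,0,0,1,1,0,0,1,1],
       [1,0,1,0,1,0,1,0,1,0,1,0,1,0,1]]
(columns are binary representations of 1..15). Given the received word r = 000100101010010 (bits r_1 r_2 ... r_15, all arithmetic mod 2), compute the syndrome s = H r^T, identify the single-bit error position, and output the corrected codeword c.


s = (1, 1, 1, 1)^T, error position = 15, corrected codeword c = 000100101010011

Compute s = H r^T mod 2 one row at a time:
  s_1 = 0 + 1 + 0 + 1 + 0 + 0 + 1 + 0 = 3 ≡ 1 (mod 2).
  s_2 = 1 + 0 + 0 + 1 + 0 + 0 + 1 + 0 = 3 ≡ 1 (mod 2).
  s_3 = 0 + 0 + 0 + 1 + 0 + 1 + 1 + 0 = 3 ≡ 1 (mod 2).
  s_4 = 0 + 0 + 0 + 1 + 1 + 1 + 0 + 0 = 3 ≡ 1 (mod 2).
s = (1, 1, 1, 1)^T — this equals column 15 of H (binary 1111), so error is at position 15.
Correct: flip bit 15 of r = 000100101010010 to get c = 000100101010011.


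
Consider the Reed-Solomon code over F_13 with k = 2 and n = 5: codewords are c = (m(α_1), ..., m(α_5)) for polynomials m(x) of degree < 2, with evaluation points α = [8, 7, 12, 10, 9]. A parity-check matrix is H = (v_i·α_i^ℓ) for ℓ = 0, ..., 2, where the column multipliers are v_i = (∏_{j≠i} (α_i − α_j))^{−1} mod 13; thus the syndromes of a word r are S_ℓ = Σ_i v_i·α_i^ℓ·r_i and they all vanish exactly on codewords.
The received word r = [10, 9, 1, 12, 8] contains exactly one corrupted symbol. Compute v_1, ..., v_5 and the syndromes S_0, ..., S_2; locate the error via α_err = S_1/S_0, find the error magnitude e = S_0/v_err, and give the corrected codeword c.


S = (6, 2, 5), error at position 5, error magnitude e = 10, c = [10, 9, 1, 12, 11].

Step 1: column multipliers v_i = (∏_{j≠i}(α_i − α_j))^{−1} mod 13.
  i = 1 (α = 8): (8−7)(8−12)(8−10)(8−9) = 1·(−4)·(−2)·(−1) = −8 ≡ 5, so v_1 = 5^{−1} = 8 (mod 13).
  i = 2 (α = 7): (7−8)(7−12)(7−10)(7−9) = (−1)·(−5)·(−3)·(−2) = 30 ≡ 4, so v_2 = 4^{−1} = 10 (mod 13).
  i = 3 (α = 12): (12−8)(12−7)(12−10)(12−9) = 4·5·2·3 = 120 ≡ 3, so v_3 = 3^{−1} = 9 (mod 13).
  i = 4 (α = 10): (10−8)(10−7)(10−12)(10−9) = 2·3·(−2)·1 = −12 ≡ 1, so v_4 = 1^{−1} = 1 (mod 13).
  i = 5 (α = 9): (9−8)(9−7)(9−12)(9−10) = 1·2·(−3)·(−1) = 6 ≡ 6, so v_5 = 6^{−1} = 11 (mod 13).
  v = [8, 10, 9, 1, 11].
Step 2: syndromes of r = [10, 9, 1, 12, 8] (all sums mod 13).
  S_0 = Σ v_i r_i = 8·10 + 10·9 + 9·1 + 1·12 + 11·8 = 279 ≡ 6.
  S_1 = Σ v_i α_i r_i = 8·8·10 + 10·7·9 + 9·12·1 + 1·10·12 + 11·9·8 = 2290 ≡ 2.
  α_i^2 mod 13 = [12, 10, 1, 9, 3].
  S_2 = Σ v_i α_i^2 r_i = 8·12·10 + 10·10·9 + 9·1·1 + 1·9·12 + 11·3·8 = 2241 ≡ 5.
  S = (6, 2, 5) ≠ 0, so r is not a codeword (an error is present).
Step 3: locate the error. For a single error e at position i, S_ℓ = v_i·e·α_i^ℓ, so α_err = S_1/S_0.
  S_0^{−1} = 6^{−1} = 11 (mod 13), so α_err = 2·11 = 22 ≡ 9 = α_5. Error position i = 5.
  Consistency check: S_2/S_1 = 5·7 = 35 ≡ 9 = α_err ✓ (single-error assumption holds).
Step 4: error magnitude e = S_0/v_5 = S_0·∏_{j≠5}(α_5 − α_j) = 6·6 = 36 ≡ 10 (mod 13).
Step 5: correct position 5: c_5 = r_5 − e = 8 − 10 ≡ 11 (mod 13). Hence c = [10, 9, 1, 12, 11].
  Check: interpolating c through the α_i gives m(x) = 2 + 1·x (degree < 2) with m(α_i) = c_i for every i, so c is indeed a codeword.
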